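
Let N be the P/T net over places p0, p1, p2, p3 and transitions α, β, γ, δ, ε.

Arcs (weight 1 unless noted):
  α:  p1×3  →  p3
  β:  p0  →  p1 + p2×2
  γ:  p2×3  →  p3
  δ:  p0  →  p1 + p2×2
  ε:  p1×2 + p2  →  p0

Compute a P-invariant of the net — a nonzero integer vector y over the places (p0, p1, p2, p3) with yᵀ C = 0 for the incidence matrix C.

y = (p0:3, p1:1, p2:1, p3:3)

Incidence matrix C (rows=places, cols=transitions):
        α    β    γ    δ    ε
   p0   0   -1    0   -1    1
   p1  -3    1    0    1   -2
   p2   0    2   -3    2   -1
   p3   1    0    1    0    0

Candidate y = [3, 1, 1, 3]; check y·C column-wise:
  col α: 3·0 + 1·-3 + 1·0 + 3·1 = 0
  col β: 3·-1 + 1·1 + 1·2 + 3·0 = 0
  col γ: 3·0 + 1·0 + 1·-3 + 3·1 = 0
  col δ: 3·-1 + 1·1 + 1·2 + 3·0 = 0
  col ε: 3·1 + 1·-2 + 1·-1 + 3·0 = 0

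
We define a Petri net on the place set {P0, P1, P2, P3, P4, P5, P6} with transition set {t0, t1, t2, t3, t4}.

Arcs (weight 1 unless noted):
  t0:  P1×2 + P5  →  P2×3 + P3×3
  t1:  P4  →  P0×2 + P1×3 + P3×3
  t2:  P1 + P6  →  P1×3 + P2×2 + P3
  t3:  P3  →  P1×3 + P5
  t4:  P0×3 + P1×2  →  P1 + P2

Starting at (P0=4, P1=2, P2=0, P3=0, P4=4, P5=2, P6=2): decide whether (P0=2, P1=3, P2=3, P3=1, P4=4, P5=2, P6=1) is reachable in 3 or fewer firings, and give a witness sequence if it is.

depth 0: 1 marking
depth 1: 5 markings reached so far
depth 2: 15 markings reached so far
depth 3: 40 markings reached so far
target is not among the 40 markings reachable within 3 steps

NO — not reachable within 3 firings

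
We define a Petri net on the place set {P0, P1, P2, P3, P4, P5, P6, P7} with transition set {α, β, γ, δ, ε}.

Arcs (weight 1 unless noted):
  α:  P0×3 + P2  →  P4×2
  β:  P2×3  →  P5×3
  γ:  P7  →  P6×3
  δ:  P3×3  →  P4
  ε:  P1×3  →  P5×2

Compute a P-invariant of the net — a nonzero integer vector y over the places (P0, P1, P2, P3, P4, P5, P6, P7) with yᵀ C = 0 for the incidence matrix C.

Incidence matrix C (rows=places, cols=transitions):
        α    β    γ    δ    ε
   P0  -3    0    0    0    0
   P1   0    0    0    0   -3
   P2  -1   -3    0    0    0
   P3   0    0    0   -3    0
   P4   2    0    0    1    0
   P5   0    3    0    0    2
   P6   0    0    3    0    0
   P7   0    0   -1    0    0

Candidate y = [2, 0, 0, 1, 3, 0, 0, 0]; check y·C column-wise:
  col α: 2·-3 + 0·-1 + 1·0 + 3·2 = 0
  col β: 2·0 + 0·-3 + 1·0 + 3·0 + 0·3 = 0
  col γ: 2·0 + 1·0 + 3·0 + 0·3 + 0·-1 = 0
  col δ: 2·0 + 1·-3 + 3·1 = 0
  col ε: 2·0 + 0·-3 + 1·0 + 3·0 + 0·2 = 0

y = (P0:2, P1:0, P2:0, P3:1, P4:3, P5:0, P6:0, P7:0)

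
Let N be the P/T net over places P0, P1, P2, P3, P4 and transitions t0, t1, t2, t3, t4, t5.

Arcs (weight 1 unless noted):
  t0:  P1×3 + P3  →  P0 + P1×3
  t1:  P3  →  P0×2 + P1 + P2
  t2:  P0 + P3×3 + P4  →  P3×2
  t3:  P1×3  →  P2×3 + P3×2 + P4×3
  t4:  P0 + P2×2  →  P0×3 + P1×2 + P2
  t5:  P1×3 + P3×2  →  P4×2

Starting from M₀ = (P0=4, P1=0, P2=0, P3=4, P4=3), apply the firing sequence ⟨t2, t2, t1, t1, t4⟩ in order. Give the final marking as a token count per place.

(P0=8, P1=4, P2=1, P3=0, P4=1)

step 1: fire t2:  (P0=4, P1=0, P2=0, P3=4, P4=3) → (P0=3, P1=0, P2=0, P3=3, P4=2)
step 2: fire t2:  (P0=3, P1=0, P2=0, P3=3, P4=2) → (P0=2, P1=0, P2=0, P3=2, P4=1)
step 3: fire t1:  (P0=2, P1=0, P2=0, P3=2, P4=1) → (P0=4, P1=1, P2=1, P3=1, P4=1)
step 4: fire t1:  (P0=4, P1=1, P2=1, P3=1, P4=1) → (P0=6, P1=2, P2=2, P3=0, P4=1)
step 5: fire t4:  (P0=6, P1=2, P2=2, P3=0, P4=1) → (P0=8, P1=4, P2=1, P3=0, P4=1)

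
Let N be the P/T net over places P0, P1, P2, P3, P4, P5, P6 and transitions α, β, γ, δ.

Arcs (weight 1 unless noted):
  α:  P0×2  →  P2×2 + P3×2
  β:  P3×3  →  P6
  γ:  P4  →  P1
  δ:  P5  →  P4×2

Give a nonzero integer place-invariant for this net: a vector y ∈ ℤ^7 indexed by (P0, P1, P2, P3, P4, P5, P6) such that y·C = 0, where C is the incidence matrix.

y = (P0:1, P1:0, P2:1, P3:0, P4:0, P5:0, P6:0)

Incidence matrix C (rows=places, cols=transitions):
        α    β    γ    δ
   P0  -2    0    0    0
   P1   0    0    1    0
   P2   2    0    0    0
   P3   2   -3    0    0
   P4   0    0   -1    2
   P5   0    0    0   -1
   P6   0    1    0    0

Candidate y = [1, 0, 1, 0, 0, 0, 0]; check y·C column-wise:
  col α: 1·-2 + 1·2 + 0·2 = 0
  col β: 1·0 + 1·0 + 0·-3 + 0·1 = 0
  col γ: 1·0 + 0·1 + 1·0 + 0·-1 = 0
  col δ: 1·0 + 1·0 + 0·2 + 0·-1 = 0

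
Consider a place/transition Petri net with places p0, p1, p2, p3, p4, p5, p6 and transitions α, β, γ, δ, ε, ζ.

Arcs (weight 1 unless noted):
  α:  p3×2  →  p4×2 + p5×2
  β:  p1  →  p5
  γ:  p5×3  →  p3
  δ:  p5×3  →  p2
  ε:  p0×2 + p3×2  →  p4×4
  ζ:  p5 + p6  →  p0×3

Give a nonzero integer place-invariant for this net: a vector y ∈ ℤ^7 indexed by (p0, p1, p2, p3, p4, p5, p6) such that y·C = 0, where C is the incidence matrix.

y = (p0:1, p1:1, p2:3, p3:3, p4:2, p5:1, p6:2)

Incidence matrix C (rows=places, cols=transitions):
        α    β    γ    δ    ε    ζ
   p0   0    0    0    0   -2    3
   p1   0   -1    0    0    0    0
   p2   0    0    0    1    0    0
   p3  -2    0    1    0   -2    0
   p4   2    0    0    0    4    0
   p5   2    1   -3   -3    0   -1
   p6   0    0    0    0    0   -1

Candidate y = [1, 1, 3, 3, 2, 1, 2]; check y·C column-wise:
  col α: 1·0 + 1·0 + 3·0 + 3·-2 + 2·2 + 1·2 + 2·0 = 0
  col β: 1·0 + 1·-1 + 3·0 + 3·0 + 2·0 + 1·1 + 2·0 = 0
  col γ: 1·0 + 1·0 + 3·0 + 3·1 + 2·0 + 1·-3 + 2·0 = 0
  col δ: 1·0 + 1·0 + 3·1 + 3·0 + 2·0 + 1·-3 + 2·0 = 0
  col ε: 1·-2 + 1·0 + 3·0 + 3·-2 + 2·4 + 1·0 + 2·0 = 0
  col ζ: 1·3 + 1·0 + 3·0 + 3·0 + 2·0 + 1·-1 + 2·-1 = 0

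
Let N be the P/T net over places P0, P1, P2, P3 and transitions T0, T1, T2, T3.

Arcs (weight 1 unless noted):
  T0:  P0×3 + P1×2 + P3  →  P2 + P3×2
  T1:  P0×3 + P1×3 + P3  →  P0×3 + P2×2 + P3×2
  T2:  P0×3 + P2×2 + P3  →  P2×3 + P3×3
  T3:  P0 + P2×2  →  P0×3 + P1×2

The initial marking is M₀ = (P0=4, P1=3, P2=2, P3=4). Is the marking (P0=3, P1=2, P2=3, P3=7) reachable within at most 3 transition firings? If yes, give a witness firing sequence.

step 1: fire T1:  (P0=4, P1=3, P2=2, P3=4) → (P0=4, P1=0, P2=4, P3=5)
step 2: fire T2:  (P0=4, P1=0, P2=4, P3=5) → (P0=1, P1=0, P2=5, P3=7)
step 3: fire T3:  (P0=1, P1=0, P2=5, P3=7) → (P0=3, P1=2, P2=3, P3=7)

YES — reachable via ⟨T1, T2, T3⟩ (3 firings)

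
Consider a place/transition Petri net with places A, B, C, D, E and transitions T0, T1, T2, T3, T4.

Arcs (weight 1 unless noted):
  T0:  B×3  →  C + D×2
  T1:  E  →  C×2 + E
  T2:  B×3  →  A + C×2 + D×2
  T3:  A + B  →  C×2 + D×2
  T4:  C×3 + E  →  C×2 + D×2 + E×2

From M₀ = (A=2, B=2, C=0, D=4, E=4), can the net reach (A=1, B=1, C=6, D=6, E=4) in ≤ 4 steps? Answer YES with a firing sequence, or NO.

YES — reachable via ⟨T1, T1, T3⟩ (3 firings)

step 1: fire T1:  (A=2, B=2, C=0, D=4, E=4) → (A=2, B=2, C=2, D=4, E=4)
step 2: fire T1:  (A=2, B=2, C=2, D=4, E=4) → (A=2, B=2, C=4, D=4, E=4)
step 3: fire T3:  (A=2, B=2, C=4, D=4, E=4) → (A=1, B=1, C=6, D=6, E=4)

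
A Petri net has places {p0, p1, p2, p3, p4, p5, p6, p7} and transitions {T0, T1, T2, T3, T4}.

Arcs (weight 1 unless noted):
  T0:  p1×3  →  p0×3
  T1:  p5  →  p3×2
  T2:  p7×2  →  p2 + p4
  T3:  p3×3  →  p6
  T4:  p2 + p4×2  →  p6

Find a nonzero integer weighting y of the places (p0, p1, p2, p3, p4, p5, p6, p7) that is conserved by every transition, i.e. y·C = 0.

Incidence matrix C (rows=places, cols=transitions):
       T0   T1   T2   T3   T4
   p0   3    0    0    0    0
   p1  -3    0    0    0    0
   p2   0    0    1    0   -1
   p3   0    2    0   -3    0
   p4   0    0    1    0   -2
   p5   0   -1    0    0    0
   p6   0    0    0    1    1
   p7   0    0   -2    0    0

Candidate y = [1, 1, 0, 0, 0, 0, 0, 0]; check y·C column-wise:
  col T0: 1·3 + 1·-3 = 0
  col T1: 1·0 + 1·0 + 0·2 + 0·-1 = 0
  col T2: 1·0 + 1·0 + 0·1 + 0·1 + 0·-2 = 0
  col T3: 1·0 + 1·0 + 0·-3 + 0·1 = 0
  col T4: 1·0 + 1·0 + 0·-1 + 0·-2 + 0·1 = 0

y = (p0:1, p1:1, p2:0, p3:0, p4:0, p5:0, p6:0, p7:0)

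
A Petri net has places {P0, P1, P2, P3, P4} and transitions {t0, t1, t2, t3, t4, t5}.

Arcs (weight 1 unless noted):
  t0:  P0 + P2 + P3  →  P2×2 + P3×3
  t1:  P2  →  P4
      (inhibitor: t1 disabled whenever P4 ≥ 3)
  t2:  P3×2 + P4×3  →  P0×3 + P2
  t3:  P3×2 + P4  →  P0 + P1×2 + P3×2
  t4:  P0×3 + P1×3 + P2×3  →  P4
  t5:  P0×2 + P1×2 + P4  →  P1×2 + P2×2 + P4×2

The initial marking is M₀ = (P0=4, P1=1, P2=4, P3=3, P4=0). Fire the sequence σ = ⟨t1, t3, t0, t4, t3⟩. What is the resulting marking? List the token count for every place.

step 1: fire t1:  (P0=4, P1=1, P2=4, P3=3, P4=0) → (P0=4, P1=1, P2=3, P3=3, P4=1)
step 2: fire t3:  (P0=4, P1=1, P2=3, P3=3, P4=1) → (P0=5, P1=3, P2=3, P3=3, P4=0)
step 3: fire t0:  (P0=5, P1=3, P2=3, P3=3, P4=0) → (P0=4, P1=3, P2=4, P3=5, P4=0)
step 4: fire t4:  (P0=4, P1=3, P2=4, P3=5, P4=0) → (P0=1, P1=0, P2=1, P3=5, P4=1)
step 5: fire t3:  (P0=1, P1=0, P2=1, P3=5, P4=1) → (P0=2, P1=2, P2=1, P3=5, P4=0)

(P0=2, P1=2, P2=1, P3=5, P4=0)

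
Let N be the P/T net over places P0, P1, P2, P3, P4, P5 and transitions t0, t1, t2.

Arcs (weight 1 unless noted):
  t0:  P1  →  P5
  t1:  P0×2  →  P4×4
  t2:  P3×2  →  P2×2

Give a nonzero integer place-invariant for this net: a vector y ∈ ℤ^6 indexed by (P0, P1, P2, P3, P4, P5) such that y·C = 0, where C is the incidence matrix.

Incidence matrix C (rows=places, cols=transitions):
       t0   t1   t2
   P0   0   -2    0
   P1  -1    0    0
   P2   0    0    2
   P3   0    0   -2
   P4   0    4    0
   P5   1    0    0

Candidate y = [0, 0, 1, 1, 0, 0]; check y·C column-wise:
  col t0: 0·-1 + 1·0 + 1·0 + 0·1 = 0
  col t1: 0·-2 + 1·0 + 1·0 + 0·4 = 0
  col t2: 1·2 + 1·-2 = 0

y = (P0:0, P1:0, P2:1, P3:1, P4:0, P5:0)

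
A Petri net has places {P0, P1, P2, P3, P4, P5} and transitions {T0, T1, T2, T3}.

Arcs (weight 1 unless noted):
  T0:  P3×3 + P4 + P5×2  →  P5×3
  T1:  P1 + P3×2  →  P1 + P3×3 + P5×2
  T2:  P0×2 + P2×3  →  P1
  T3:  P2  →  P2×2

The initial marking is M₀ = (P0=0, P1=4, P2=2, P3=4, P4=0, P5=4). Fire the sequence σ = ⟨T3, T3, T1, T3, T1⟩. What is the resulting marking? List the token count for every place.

(P0=0, P1=4, P2=5, P3=6, P4=0, P5=8)

step 1: fire T3:  (P0=0, P1=4, P2=2, P3=4, P4=0, P5=4) → (P0=0, P1=4, P2=3, P3=4, P4=0, P5=4)
step 2: fire T3:  (P0=0, P1=4, P2=3, P3=4, P4=0, P5=4) → (P0=0, P1=4, P2=4, P3=4, P4=0, P5=4)
step 3: fire T1:  (P0=0, P1=4, P2=4, P3=4, P4=0, P5=4) → (P0=0, P1=4, P2=4, P3=5, P4=0, P5=6)
step 4: fire T3:  (P0=0, P1=4, P2=4, P3=5, P4=0, P5=6) → (P0=0, P1=4, P2=5, P3=5, P4=0, P5=6)
step 5: fire T1:  (P0=0, P1=4, P2=5, P3=5, P4=0, P5=6) → (P0=0, P1=4, P2=5, P3=6, P4=0, P5=8)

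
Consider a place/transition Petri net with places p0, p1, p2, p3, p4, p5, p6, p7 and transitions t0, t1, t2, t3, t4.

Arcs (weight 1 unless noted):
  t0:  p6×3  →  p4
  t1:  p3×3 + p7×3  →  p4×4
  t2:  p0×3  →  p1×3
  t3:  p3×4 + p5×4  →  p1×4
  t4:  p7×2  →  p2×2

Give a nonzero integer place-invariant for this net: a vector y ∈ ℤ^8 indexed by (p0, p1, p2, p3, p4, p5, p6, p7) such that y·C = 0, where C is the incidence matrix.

y = (p0:1, p1:1, p2:0, p3:0, p4:0, p5:1, p6:0, p7:0)

Incidence matrix C (rows=places, cols=transitions):
       t0   t1   t2   t3   t4
   p0   0    0   -3    0    0
   p1   0    0    3    4    0
   p2   0    0    0    0    2
   p3   0   -3    0   -4    0
   p4   1    4    0    0    0
   p5   0    0    0   -4    0
   p6  -3    0    0    0    0
   p7   0   -3    0    0   -2

Candidate y = [1, 1, 0, 0, 0, 1, 0, 0]; check y·C column-wise:
  col t0: 1·0 + 1·0 + 0·1 + 1·0 + 0·-3 = 0
  col t1: 1·0 + 1·0 + 0·-3 + 0·4 + 1·0 + 0·-3 = 0
  col t2: 1·-3 + 1·3 + 1·0 = 0
  col t3: 1·0 + 1·4 + 0·-4 + 1·-4 = 0
  col t4: 1·0 + 1·0 + 0·2 + 1·0 + 0·-2 = 0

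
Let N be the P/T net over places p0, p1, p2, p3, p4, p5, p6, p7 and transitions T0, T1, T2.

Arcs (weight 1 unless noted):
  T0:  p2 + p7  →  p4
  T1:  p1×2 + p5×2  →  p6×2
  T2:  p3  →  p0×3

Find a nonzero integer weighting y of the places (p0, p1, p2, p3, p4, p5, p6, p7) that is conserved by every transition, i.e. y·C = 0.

Incidence matrix C (rows=places, cols=transitions):
       T0   T1   T2
   p0   0    0    3
   p1   0   -2    0
   p2  -1    0    0
   p3   0    0   -1
   p4   1    0    0
   p5   0   -2    0
   p6   0    2    0
   p7  -1    0    0

Candidate y = [1, 0, 0, 3, 0, 0, 0, 0]; check y·C column-wise:
  col T0: 1·0 + 0·-1 + 3·0 + 0·1 + 0·-1 = 0
  col T1: 1·0 + 0·-2 + 3·0 + 0·-2 + 0·2 = 0
  col T2: 1·3 + 3·-1 = 0

y = (p0:1, p1:0, p2:0, p3:3, p4:0, p5:0, p6:0, p7:0)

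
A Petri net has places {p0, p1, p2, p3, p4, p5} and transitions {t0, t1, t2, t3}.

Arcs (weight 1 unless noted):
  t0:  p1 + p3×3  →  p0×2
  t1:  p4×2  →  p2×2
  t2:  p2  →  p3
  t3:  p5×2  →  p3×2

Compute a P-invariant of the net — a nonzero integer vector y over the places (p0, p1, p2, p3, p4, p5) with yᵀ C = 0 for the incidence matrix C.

Incidence matrix C (rows=places, cols=transitions):
       t0   t1   t2   t3
   p0   2    0    0    0
   p1  -1    0    0    0
   p2   0    2   -1    0
   p3  -3    0    1    2
   p4   0   -2    0    0
   p5   0    0    0   -2

Candidate y = [1, 2, 0, 0, 0, 0]; check y·C column-wise:
  col t0: 1·2 + 2·-1 + 0·-3 = 0
  col t1: 1·0 + 2·0 + 0·2 + 0·-2 = 0
  col t2: 1·0 + 2·0 + 0·-1 + 0·1 = 0
  col t3: 1·0 + 2·0 + 0·2 + 0·-2 = 0

y = (p0:1, p1:2, p2:0, p3:0, p4:0, p5:0)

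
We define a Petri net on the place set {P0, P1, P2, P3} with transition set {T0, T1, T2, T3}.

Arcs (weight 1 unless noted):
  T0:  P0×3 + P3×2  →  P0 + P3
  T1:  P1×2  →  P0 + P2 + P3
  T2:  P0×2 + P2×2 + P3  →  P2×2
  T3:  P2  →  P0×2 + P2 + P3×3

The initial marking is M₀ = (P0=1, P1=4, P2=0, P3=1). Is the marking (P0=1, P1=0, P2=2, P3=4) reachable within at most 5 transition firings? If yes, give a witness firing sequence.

YES — reachable via ⟨T1, T1, T0, T3, T0⟩ (5 firings)

step 1: fire T1:  (P0=1, P1=4, P2=0, P3=1) → (P0=2, P1=2, P2=1, P3=2)
step 2: fire T1:  (P0=2, P1=2, P2=1, P3=2) → (P0=3, P1=0, P2=2, P3=3)
step 3: fire T0:  (P0=3, P1=0, P2=2, P3=3) → (P0=1, P1=0, P2=2, P3=2)
step 4: fire T3:  (P0=1, P1=0, P2=2, P3=2) → (P0=3, P1=0, P2=2, P3=5)
step 5: fire T0:  (P0=3, P1=0, P2=2, P3=5) → (P0=1, P1=0, P2=2, P3=4)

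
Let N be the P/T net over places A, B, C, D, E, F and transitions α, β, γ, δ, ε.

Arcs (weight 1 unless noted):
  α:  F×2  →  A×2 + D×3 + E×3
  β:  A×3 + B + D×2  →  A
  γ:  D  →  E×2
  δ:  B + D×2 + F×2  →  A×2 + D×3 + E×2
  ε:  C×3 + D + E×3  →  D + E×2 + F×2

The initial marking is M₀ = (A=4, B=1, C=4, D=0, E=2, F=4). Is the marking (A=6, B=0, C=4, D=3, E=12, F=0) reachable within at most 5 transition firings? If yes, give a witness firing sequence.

depth 0: 1 marking
depth 1: 2 markings reached so far
depth 2: 7 markings reached so far
depth 3: 16 markings reached so far
depth 4: 27 markings reached so far
depth 5: 37 markings reached so far
target is not among the 37 markings reachable within 5 steps

NO — not reachable within 5 firings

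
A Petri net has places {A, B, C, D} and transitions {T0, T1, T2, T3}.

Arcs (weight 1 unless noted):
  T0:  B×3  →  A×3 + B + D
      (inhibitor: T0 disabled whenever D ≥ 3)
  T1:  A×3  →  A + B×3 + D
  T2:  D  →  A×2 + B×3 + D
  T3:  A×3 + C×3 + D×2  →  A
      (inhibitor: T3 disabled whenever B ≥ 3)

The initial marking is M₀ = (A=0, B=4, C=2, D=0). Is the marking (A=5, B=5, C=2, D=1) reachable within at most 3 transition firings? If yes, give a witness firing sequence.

YES — reachable via ⟨T0, T2⟩ (2 firings)

step 1: fire T0:  (A=0, B=4, C=2, D=0) → (A=3, B=2, C=2, D=1)
step 2: fire T2:  (A=3, B=2, C=2, D=1) → (A=5, B=5, C=2, D=1)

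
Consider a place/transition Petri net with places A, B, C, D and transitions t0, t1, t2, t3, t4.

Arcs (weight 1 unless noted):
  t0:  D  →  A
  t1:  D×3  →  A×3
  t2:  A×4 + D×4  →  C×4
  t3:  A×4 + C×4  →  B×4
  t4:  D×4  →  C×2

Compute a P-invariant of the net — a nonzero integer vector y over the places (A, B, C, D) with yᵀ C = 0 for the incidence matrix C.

y = (A:1, B:3, C:2, D:1)

Incidence matrix C (rows=places, cols=transitions):
       t0   t1   t2   t3   t4
    A   1    3   -4   -4    0
    B   0    0    0    4    0
    C   0    0    4   -4    2
    D  -1   -3   -4    0   -4

Candidate y = [1, 3, 2, 1]; check y·C column-wise:
  col t0: 1·1 + 3·0 + 2·0 + 1·-1 = 0
  col t1: 1·3 + 3·0 + 2·0 + 1·-3 = 0
  col t2: 1·-4 + 3·0 + 2·4 + 1·-4 = 0
  col t3: 1·-4 + 3·4 + 2·-4 + 1·0 = 0
  col t4: 1·0 + 3·0 + 2·2 + 1·-4 = 0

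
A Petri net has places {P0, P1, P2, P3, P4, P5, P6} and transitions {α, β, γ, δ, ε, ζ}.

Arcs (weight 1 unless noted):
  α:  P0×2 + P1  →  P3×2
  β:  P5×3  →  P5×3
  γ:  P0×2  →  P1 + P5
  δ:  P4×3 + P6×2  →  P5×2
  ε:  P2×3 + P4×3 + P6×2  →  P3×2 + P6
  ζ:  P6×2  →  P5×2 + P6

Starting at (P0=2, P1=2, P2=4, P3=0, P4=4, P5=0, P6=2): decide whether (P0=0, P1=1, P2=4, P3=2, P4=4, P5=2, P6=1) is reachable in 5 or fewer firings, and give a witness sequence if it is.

step 1: fire α:  (P0=2, P1=2, P2=4, P3=0, P4=4, P5=0, P6=2) → (P0=0, P1=1, P2=4, P3=2, P4=4, P5=0, P6=2)
step 2: fire ζ:  (P0=0, P1=1, P2=4, P3=2, P4=4, P5=0, P6=2) → (P0=0, P1=1, P2=4, P3=2, P4=4, P5=2, P6=1)

YES — reachable via ⟨α, ζ⟩ (2 firings)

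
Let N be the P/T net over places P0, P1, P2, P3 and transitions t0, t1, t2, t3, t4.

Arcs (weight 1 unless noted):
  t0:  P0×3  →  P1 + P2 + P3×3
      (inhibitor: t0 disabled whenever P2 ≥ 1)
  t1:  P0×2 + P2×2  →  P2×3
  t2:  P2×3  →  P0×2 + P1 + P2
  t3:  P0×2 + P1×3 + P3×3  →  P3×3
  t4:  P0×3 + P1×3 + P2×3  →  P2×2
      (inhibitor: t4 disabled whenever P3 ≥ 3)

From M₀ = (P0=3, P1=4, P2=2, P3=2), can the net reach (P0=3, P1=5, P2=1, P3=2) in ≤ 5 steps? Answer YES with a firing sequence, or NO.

step 1: fire t1:  (P0=3, P1=4, P2=2, P3=2) → (P0=1, P1=4, P2=3, P3=2)
step 2: fire t2:  (P0=1, P1=4, P2=3, P3=2) → (P0=3, P1=5, P2=1, P3=2)

YES — reachable via ⟨t1, t2⟩ (2 firings)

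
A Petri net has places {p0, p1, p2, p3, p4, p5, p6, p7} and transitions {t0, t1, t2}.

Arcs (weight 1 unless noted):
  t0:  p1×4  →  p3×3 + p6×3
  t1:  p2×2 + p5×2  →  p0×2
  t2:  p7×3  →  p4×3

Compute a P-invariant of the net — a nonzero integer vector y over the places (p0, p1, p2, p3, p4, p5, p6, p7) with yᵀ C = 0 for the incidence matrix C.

y = (p0:1, p1:0, p2:1, p3:0, p4:0, p5:0, p6:0, p7:0)

Incidence matrix C (rows=places, cols=transitions):
       t0   t1   t2
   p0   0    2    0
   p1  -4    0    0
   p2   0   -2    0
   p3   3    0    0
   p4   0    0    3
   p5   0   -2    0
   p6   3    0    0
   p7   0    0   -3

Candidate y = [1, 0, 1, 0, 0, 0, 0, 0]; check y·C column-wise:
  col t0: 1·0 + 0·-4 + 1·0 + 0·3 + 0·3 = 0
  col t1: 1·2 + 1·-2 + 0·-2 = 0
  col t2: 1·0 + 1·0 + 0·3 + 0·-3 = 0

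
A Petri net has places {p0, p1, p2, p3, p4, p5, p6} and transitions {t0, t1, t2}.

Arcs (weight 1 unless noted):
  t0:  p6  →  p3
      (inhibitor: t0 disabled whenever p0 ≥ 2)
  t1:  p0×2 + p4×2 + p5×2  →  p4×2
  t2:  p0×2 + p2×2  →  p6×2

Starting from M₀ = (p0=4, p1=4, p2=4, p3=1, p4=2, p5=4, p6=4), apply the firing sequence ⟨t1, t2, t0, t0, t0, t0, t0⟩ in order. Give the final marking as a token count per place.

step 1: fire t1:  (p0=4, p1=4, p2=4, p3=1, p4=2, p5=4, p6=4) → (p0=2, p1=4, p2=4, p3=1, p4=2, p5=2, p6=4)
step 2: fire t2:  (p0=2, p1=4, p2=4, p3=1, p4=2, p5=2, p6=4) → (p0=0, p1=4, p2=2, p3=1, p4=2, p5=2, p6=6)
step 3: fire t0:  (p0=0, p1=4, p2=2, p3=1, p4=2, p5=2, p6=6) → (p0=0, p1=4, p2=2, p3=2, p4=2, p5=2, p6=5)
step 4: fire t0:  (p0=0, p1=4, p2=2, p3=2, p4=2, p5=2, p6=5) → (p0=0, p1=4, p2=2, p3=3, p4=2, p5=2, p6=4)
step 5: fire t0:  (p0=0, p1=4, p2=2, p3=3, p4=2, p5=2, p6=4) → (p0=0, p1=4, p2=2, p3=4, p4=2, p5=2, p6=3)
step 6: fire t0:  (p0=0, p1=4, p2=2, p3=4, p4=2, p5=2, p6=3) → (p0=0, p1=4, p2=2, p3=5, p4=2, p5=2, p6=2)
step 7: fire t0:  (p0=0, p1=4, p2=2, p3=5, p4=2, p5=2, p6=2) → (p0=0, p1=4, p2=2, p3=6, p4=2, p5=2, p6=1)

(p0=0, p1=4, p2=2, p3=6, p4=2, p5=2, p6=1)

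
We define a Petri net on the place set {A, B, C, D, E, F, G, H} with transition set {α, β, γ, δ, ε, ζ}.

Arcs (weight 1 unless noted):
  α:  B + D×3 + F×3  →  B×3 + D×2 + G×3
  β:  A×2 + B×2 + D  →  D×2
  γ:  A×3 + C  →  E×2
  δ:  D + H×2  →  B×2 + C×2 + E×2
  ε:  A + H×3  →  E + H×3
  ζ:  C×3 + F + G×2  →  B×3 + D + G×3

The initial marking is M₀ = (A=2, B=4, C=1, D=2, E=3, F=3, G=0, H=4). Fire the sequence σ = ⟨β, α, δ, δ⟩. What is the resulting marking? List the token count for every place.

(A=0, B=8, C=5, D=0, E=7, F=0, G=3, H=0)

step 1: fire β:  (A=2, B=4, C=1, D=2, E=3, F=3, G=0, H=4) → (A=0, B=2, C=1, D=3, E=3, F=3, G=0, H=4)
step 2: fire α:  (A=0, B=2, C=1, D=3, E=3, F=3, G=0, H=4) → (A=0, B=4, C=1, D=2, E=3, F=0, G=3, H=4)
step 3: fire δ:  (A=0, B=4, C=1, D=2, E=3, F=0, G=3, H=4) → (A=0, B=6, C=3, D=1, E=5, F=0, G=3, H=2)
step 4: fire δ:  (A=0, B=6, C=3, D=1, E=5, F=0, G=3, H=2) → (A=0, B=8, C=5, D=0, E=7, F=0, G=3, H=0)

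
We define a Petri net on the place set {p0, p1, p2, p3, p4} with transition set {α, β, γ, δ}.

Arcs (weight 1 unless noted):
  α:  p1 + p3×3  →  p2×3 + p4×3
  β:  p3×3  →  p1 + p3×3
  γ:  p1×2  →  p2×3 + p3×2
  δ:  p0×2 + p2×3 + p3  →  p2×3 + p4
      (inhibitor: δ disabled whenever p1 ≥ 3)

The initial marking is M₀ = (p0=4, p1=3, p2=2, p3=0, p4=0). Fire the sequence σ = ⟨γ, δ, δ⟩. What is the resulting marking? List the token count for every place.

step 1: fire γ:  (p0=4, p1=3, p2=2, p3=0, p4=0) → (p0=4, p1=1, p2=5, p3=2, p4=0)
step 2: fire δ:  (p0=4, p1=1, p2=5, p3=2, p4=0) → (p0=2, p1=1, p2=5, p3=1, p4=1)
step 3: fire δ:  (p0=2, p1=1, p2=5, p3=1, p4=1) → (p0=0, p1=1, p2=5, p3=0, p4=2)

(p0=0, p1=1, p2=5, p3=0, p4=2)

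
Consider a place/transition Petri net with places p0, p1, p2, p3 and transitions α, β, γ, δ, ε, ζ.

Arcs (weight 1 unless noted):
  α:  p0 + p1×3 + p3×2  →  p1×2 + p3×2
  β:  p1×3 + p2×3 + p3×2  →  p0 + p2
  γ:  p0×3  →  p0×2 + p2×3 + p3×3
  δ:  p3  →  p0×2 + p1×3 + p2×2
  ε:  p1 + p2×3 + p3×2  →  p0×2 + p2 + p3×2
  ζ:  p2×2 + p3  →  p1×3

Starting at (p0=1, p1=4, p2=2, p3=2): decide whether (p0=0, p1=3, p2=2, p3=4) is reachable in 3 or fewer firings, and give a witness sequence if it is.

depth 0: 1 marking
depth 1: 4 markings reached so far
depth 2: 9 markings reached so far
depth 3: 16 markings reached so far
target is not among the 16 markings reachable within 3 steps

NO — not reachable within 3 firings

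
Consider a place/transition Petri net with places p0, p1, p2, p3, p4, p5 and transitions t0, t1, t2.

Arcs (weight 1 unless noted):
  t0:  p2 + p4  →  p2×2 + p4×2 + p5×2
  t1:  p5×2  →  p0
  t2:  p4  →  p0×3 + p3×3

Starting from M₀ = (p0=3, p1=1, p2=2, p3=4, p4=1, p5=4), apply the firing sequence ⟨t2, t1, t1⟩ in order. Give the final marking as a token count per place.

(p0=8, p1=1, p2=2, p3=7, p4=0, p5=0)

step 1: fire t2:  (p0=3, p1=1, p2=2, p3=4, p4=1, p5=4) → (p0=6, p1=1, p2=2, p3=7, p4=0, p5=4)
step 2: fire t1:  (p0=6, p1=1, p2=2, p3=7, p4=0, p5=4) → (p0=7, p1=1, p2=2, p3=7, p4=0, p5=2)
step 3: fire t1:  (p0=7, p1=1, p2=2, p3=7, p4=0, p5=2) → (p0=8, p1=1, p2=2, p3=7, p4=0, p5=0)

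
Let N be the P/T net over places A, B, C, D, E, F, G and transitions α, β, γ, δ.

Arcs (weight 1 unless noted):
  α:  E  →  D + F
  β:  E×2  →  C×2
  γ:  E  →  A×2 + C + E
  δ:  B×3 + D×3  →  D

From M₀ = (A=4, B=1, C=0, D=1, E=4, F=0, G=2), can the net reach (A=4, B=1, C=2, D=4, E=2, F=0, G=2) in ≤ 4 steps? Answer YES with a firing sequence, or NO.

NO — not reachable within 4 firings

depth 0: 1 marking
depth 1: 4 markings reached so far
depth 2: 10 markings reached so far
depth 3: 18 markings reached so far
depth 4: 27 markings reached so far
target is not among the 27 markings reachable within 4 steps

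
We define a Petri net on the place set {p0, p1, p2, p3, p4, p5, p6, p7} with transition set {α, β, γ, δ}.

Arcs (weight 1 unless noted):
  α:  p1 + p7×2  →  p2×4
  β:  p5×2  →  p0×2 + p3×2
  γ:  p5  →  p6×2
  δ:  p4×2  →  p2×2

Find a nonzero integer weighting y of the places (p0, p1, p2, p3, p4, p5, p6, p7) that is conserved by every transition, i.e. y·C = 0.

y = (p0:1, p1:0, p2:0, p3:-1, p4:0, p5:0, p6:0, p7:0)

Incidence matrix C (rows=places, cols=transitions):
        α    β    γ    δ
   p0   0    2    0    0
   p1  -1    0    0    0
   p2   4    0    0    2
   p3   0    2    0    0
   p4   0    0    0   -2
   p5   0   -2   -1    0
   p6   0    0    2    0
   p7  -2    0    0    0

Candidate y = [1, 0, 0, -1, 0, 0, 0, 0]; check y·C column-wise:
  col α: 1·0 + 0·-1 + 0·4 + -1·0 + 0·-2 = 0
  col β: 1·2 + -1·2 + 0·-2 = 0
  col γ: 1·0 + -1·0 + 0·-1 + 0·2 = 0
  col δ: 1·0 + 0·2 + -1·0 + 0·-2 = 0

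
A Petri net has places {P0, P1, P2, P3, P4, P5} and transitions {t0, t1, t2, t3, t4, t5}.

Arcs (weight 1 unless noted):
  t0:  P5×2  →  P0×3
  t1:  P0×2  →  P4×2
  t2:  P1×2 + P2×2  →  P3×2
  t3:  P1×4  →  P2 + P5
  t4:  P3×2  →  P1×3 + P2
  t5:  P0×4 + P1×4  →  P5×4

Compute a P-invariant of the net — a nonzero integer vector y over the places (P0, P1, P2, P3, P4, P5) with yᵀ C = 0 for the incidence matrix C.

Incidence matrix C (rows=places, cols=transitions):
       t0   t1   t2   t3   t4   t5
   P0   3   -2    0    0    0   -4
   P1   0    0   -2   -4    3   -4
   P2   0    0   -2    1    1    0
   P3   0    0    2    0   -2    0
   P4   0    2    0    0    0    0
   P5  -2    0    0    1    0    4

Candidate y = [2, 1, 1, 2, 2, 3]; check y·C column-wise:
  col t0: 2·3 + 1·0 + 1·0 + 2·0 + 2·0 + 3·-2 = 0
  col t1: 2·-2 + 1·0 + 1·0 + 2·0 + 2·2 + 3·0 = 0
  col t2: 2·0 + 1·-2 + 1·-2 + 2·2 + 2·0 + 3·0 = 0
  col t3: 2·0 + 1·-4 + 1·1 + 2·0 + 2·0 + 3·1 = 0
  col t4: 2·0 + 1·3 + 1·1 + 2·-2 + 2·0 + 3·0 = 0
  col t5: 2·-4 + 1·-4 + 1·0 + 2·0 + 2·0 + 3·4 = 0

y = (P0:2, P1:1, P2:1, P3:2, P4:2, P5:3)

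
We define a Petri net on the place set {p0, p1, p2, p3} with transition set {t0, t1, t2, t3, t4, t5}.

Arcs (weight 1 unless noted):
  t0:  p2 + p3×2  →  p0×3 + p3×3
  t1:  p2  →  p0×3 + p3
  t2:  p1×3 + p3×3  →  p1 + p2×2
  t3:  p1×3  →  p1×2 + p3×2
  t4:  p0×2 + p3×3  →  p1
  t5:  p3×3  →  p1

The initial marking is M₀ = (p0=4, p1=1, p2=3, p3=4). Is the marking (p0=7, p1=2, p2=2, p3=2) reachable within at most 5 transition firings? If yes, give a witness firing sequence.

step 1: fire t0:  (p0=4, p1=1, p2=3, p3=4) → (p0=7, p1=1, p2=2, p3=5)
step 2: fire t5:  (p0=7, p1=1, p2=2, p3=5) → (p0=7, p1=2, p2=2, p3=2)

YES — reachable via ⟨t0, t5⟩ (2 firings)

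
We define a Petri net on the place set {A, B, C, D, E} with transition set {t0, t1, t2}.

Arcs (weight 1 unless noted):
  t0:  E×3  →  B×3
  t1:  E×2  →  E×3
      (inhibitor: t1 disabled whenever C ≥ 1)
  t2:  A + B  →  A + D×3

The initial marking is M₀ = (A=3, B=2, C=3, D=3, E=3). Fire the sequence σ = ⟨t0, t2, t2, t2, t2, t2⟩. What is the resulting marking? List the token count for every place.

(A=3, B=0, C=3, D=18, E=0)

step 1: fire t0:  (A=3, B=2, C=3, D=3, E=3) → (A=3, B=5, C=3, D=3, E=0)
step 2: fire t2:  (A=3, B=5, C=3, D=3, E=0) → (A=3, B=4, C=3, D=6, E=0)
step 3: fire t2:  (A=3, B=4, C=3, D=6, E=0) → (A=3, B=3, C=3, D=9, E=0)
step 4: fire t2:  (A=3, B=3, C=3, D=9, E=0) → (A=3, B=2, C=3, D=12, E=0)
step 5: fire t2:  (A=3, B=2, C=3, D=12, E=0) → (A=3, B=1, C=3, D=15, E=0)
step 6: fire t2:  (A=3, B=1, C=3, D=15, E=0) → (A=3, B=0, C=3, D=18, E=0)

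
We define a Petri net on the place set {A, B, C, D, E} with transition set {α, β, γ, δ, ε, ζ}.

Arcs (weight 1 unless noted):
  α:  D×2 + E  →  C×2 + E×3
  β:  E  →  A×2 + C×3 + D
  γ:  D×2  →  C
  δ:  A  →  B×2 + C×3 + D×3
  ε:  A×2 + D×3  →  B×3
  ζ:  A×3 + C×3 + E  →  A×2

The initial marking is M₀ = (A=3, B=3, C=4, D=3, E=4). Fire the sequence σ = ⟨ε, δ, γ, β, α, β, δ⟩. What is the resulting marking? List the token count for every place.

step 1: fire ε:  (A=3, B=3, C=4, D=3, E=4) → (A=1, B=6, C=4, D=0, E=4)
step 2: fire δ:  (A=1, B=6, C=4, D=0, E=4) → (A=0, B=8, C=7, D=3, E=4)
step 3: fire γ:  (A=0, B=8, C=7, D=3, E=4) → (A=0, B=8, C=8, D=1, E=4)
step 4: fire β:  (A=0, B=8, C=8, D=1, E=4) → (A=2, B=8, C=11, D=2, E=3)
step 5: fire α:  (A=2, B=8, C=11, D=2, E=3) → (A=2, B=8, C=13, D=0, E=5)
step 6: fire β:  (A=2, B=8, C=13, D=0, E=5) → (A=4, B=8, C=16, D=1, E=4)
step 7: fire δ:  (A=4, B=8, C=16, D=1, E=4) → (A=3, B=10, C=19, D=4, E=4)

(A=3, B=10, C=19, D=4, E=4)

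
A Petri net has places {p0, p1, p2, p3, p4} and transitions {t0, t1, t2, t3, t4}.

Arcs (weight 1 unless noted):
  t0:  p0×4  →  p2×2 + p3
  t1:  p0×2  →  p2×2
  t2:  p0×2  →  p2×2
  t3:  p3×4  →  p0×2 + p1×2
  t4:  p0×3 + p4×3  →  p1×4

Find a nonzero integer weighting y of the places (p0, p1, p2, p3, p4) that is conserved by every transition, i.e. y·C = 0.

y = (p0:1, p1:3, p2:1, p3:2, p4:3)

Incidence matrix C (rows=places, cols=transitions):
       t0   t1   t2   t3   t4
   p0  -4   -2   -2    2   -3
   p1   0    0    0    2    4
   p2   2    2    2    0    0
   p3   1    0    0   -4    0
   p4   0    0    0    0   -3

Candidate y = [1, 3, 1, 2, 3]; check y·C column-wise:
  col t0: 1·-4 + 3·0 + 1·2 + 2·1 + 3·0 = 0
  col t1: 1·-2 + 3·0 + 1·2 + 2·0 + 3·0 = 0
  col t2: 1·-2 + 3·0 + 1·2 + 2·0 + 3·0 = 0
  col t3: 1·2 + 3·2 + 1·0 + 2·-4 + 3·0 = 0
  col t4: 1·-3 + 3·4 + 1·0 + 2·0 + 3·-3 = 0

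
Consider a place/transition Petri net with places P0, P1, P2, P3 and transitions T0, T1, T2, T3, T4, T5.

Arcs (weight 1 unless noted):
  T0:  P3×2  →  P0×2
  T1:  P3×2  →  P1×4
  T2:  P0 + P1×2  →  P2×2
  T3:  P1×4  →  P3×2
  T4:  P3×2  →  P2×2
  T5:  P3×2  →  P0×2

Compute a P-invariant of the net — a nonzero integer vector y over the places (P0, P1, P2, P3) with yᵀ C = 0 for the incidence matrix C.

y = (P0:2, P1:1, P2:2, P3:2)

Incidence matrix C (rows=places, cols=transitions):
       T0   T1   T2   T3   T4   T5
   P0   2    0   -1    0    0    2
   P1   0    4   -2   -4    0    0
   P2   0    0    2    0    2    0
   P3  -2   -2    0    2   -2   -2

Candidate y = [2, 1, 2, 2]; check y·C column-wise:
  col T0: 2·2 + 1·0 + 2·0 + 2·-2 = 0
  col T1: 2·0 + 1·4 + 2·0 + 2·-2 = 0
  col T2: 2·-1 + 1·-2 + 2·2 + 2·0 = 0
  col T3: 2·0 + 1·-4 + 2·0 + 2·2 = 0
  col T4: 2·0 + 1·0 + 2·2 + 2·-2 = 0
  col T5: 2·2 + 1·0 + 2·0 + 2·-2 = 0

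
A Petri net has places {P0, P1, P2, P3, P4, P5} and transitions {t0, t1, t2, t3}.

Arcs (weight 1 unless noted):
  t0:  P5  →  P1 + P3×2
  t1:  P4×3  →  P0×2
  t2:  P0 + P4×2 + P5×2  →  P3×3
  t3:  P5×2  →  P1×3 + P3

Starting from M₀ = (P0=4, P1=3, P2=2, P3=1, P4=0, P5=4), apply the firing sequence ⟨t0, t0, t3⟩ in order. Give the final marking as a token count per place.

(P0=4, P1=8, P2=2, P3=6, P4=0, P5=0)

step 1: fire t0:  (P0=4, P1=3, P2=2, P3=1, P4=0, P5=4) → (P0=4, P1=4, P2=2, P3=3, P4=0, P5=3)
step 2: fire t0:  (P0=4, P1=4, P2=2, P3=3, P4=0, P5=3) → (P0=4, P1=5, P2=2, P3=5, P4=0, P5=2)
step 3: fire t3:  (P0=4, P1=5, P2=2, P3=5, P4=0, P5=2) → (P0=4, P1=8, P2=2, P3=6, P4=0, P5=0)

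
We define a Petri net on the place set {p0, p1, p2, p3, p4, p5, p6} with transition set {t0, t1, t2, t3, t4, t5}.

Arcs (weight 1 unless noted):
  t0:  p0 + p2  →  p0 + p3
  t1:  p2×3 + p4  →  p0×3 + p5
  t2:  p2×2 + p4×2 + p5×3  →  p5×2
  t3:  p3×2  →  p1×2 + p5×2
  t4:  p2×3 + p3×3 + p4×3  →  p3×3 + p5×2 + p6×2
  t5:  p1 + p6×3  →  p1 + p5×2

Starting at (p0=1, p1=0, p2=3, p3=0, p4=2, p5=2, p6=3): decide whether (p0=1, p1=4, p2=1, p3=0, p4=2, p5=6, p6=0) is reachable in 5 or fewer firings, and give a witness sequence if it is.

NO — not reachable within 5 firings

depth 0: 1 marking
depth 1: 3 markings reached so far
depth 2: 4 markings reached so far
depth 3: 6 markings reached so far
depth 4: 8 markings reached so far
depth 5: 9 markings reached so far
target is not among the 9 markings reachable within 5 steps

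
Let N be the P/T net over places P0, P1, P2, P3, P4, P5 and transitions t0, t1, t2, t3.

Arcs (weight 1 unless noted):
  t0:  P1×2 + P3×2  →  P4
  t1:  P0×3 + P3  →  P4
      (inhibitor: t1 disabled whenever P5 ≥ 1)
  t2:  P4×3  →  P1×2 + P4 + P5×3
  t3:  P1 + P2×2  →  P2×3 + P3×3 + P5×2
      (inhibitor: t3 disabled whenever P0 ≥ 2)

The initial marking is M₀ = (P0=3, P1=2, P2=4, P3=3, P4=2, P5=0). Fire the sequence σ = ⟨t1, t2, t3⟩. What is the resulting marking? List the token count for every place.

(P0=0, P1=3, P2=5, P3=5, P4=1, P5=5)

step 1: fire t1:  (P0=3, P1=2, P2=4, P3=3, P4=2, P5=0) → (P0=0, P1=2, P2=4, P3=2, P4=3, P5=0)
step 2: fire t2:  (P0=0, P1=2, P2=4, P3=2, P4=3, P5=0) → (P0=0, P1=4, P2=4, P3=2, P4=1, P5=3)
step 3: fire t3:  (P0=0, P1=4, P2=4, P3=2, P4=1, P5=3) → (P0=0, P1=3, P2=5, P3=5, P4=1, P5=5)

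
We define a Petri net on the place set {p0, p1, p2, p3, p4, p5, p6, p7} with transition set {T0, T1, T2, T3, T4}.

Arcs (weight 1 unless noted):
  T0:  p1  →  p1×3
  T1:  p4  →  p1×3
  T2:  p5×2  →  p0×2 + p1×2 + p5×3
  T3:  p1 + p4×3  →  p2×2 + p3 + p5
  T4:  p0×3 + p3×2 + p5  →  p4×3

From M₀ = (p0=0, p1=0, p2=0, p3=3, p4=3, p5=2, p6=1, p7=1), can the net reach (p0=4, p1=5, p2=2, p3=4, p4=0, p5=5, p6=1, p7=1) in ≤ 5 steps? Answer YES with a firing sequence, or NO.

step 1: fire T2:  (p0=0, p1=0, p2=0, p3=3, p4=3, p5=2, p6=1, p7=1) → (p0=2, p1=2, p2=0, p3=3, p4=3, p5=3, p6=1, p7=1)
step 2: fire T0:  (p0=2, p1=2, p2=0, p3=3, p4=3, p5=3, p6=1, p7=1) → (p0=2, p1=4, p2=0, p3=3, p4=3, p5=3, p6=1, p7=1)
step 3: fire T2:  (p0=2, p1=4, p2=0, p3=3, p4=3, p5=3, p6=1, p7=1) → (p0=4, p1=6, p2=0, p3=3, p4=3, p5=4, p6=1, p7=1)
step 4: fire T3:  (p0=4, p1=6, p2=0, p3=3, p4=3, p5=4, p6=1, p7=1) → (p0=4, p1=5, p2=2, p3=4, p4=0, p5=5, p6=1, p7=1)

YES — reachable via ⟨T2, T0, T2, T3⟩ (4 firings)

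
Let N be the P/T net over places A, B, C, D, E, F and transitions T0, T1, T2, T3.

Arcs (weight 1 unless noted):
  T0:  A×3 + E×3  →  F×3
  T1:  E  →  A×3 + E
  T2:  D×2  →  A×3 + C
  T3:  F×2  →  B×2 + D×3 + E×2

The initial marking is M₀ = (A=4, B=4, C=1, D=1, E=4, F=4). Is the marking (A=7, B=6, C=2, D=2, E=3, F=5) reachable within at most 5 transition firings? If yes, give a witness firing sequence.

step 1: fire T0:  (A=4, B=4, C=1, D=1, E=4, F=4) → (A=1, B=4, C=1, D=1, E=1, F=7)
step 2: fire T1:  (A=1, B=4, C=1, D=1, E=1, F=7) → (A=4, B=4, C=1, D=1, E=1, F=7)
step 3: fire T3:  (A=4, B=4, C=1, D=1, E=1, F=7) → (A=4, B=6, C=1, D=4, E=3, F=5)
step 4: fire T2:  (A=4, B=6, C=1, D=4, E=3, F=5) → (A=7, B=6, C=2, D=2, E=3, F=5)

YES — reachable via ⟨T0, T1, T3, T2⟩ (4 firings)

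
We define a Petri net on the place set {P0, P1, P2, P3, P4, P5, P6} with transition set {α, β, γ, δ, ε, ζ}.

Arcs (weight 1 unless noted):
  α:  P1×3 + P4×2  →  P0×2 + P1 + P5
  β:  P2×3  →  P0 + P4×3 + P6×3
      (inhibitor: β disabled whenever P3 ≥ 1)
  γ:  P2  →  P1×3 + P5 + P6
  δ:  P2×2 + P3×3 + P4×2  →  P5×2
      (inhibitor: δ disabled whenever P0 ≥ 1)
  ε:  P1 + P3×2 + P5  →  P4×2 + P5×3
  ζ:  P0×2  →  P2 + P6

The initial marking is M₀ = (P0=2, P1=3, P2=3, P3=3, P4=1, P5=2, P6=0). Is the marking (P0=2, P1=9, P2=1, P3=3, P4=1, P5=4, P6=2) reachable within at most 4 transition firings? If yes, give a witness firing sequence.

step 1: fire γ:  (P0=2, P1=3, P2=3, P3=3, P4=1, P5=2, P6=0) → (P0=2, P1=6, P2=2, P3=3, P4=1, P5=3, P6=1)
step 2: fire γ:  (P0=2, P1=6, P2=2, P3=3, P4=1, P5=3, P6=1) → (P0=2, P1=9, P2=1, P3=3, P4=1, P5=4, P6=2)

YES — reachable via ⟨γ, γ⟩ (2 firings)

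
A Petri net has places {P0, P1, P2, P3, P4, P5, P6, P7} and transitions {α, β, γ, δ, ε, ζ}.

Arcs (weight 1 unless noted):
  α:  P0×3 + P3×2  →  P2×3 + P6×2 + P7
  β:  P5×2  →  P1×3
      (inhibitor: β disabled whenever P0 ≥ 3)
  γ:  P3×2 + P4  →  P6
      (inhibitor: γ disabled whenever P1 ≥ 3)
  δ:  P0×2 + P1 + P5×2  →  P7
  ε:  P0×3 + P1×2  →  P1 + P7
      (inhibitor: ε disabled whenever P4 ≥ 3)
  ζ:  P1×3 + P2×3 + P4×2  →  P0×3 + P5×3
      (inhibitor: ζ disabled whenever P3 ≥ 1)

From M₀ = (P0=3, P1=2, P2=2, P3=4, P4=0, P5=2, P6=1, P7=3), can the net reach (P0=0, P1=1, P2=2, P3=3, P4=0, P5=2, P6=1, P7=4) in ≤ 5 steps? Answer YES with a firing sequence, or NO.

depth 0: 1 marking
depth 1: 4 markings reached so far
depth 2: 6 markings reached so far
depth 3: 6 markings reached so far
(frontier empty at depth 3; search complete)
target is not among the 6 markings reachable within 5 steps

NO — not reachable within 5 firings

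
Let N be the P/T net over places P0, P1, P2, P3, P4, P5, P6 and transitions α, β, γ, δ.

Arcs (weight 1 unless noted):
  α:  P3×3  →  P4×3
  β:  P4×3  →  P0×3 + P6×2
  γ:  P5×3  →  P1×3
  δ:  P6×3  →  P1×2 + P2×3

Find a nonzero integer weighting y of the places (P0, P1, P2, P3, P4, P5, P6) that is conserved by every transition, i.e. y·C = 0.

y = (P0:1, P1:0, P2:0, P3:1, P4:1, P5:0, P6:0)

Incidence matrix C (rows=places, cols=transitions):
        α    β    γ    δ
   P0   0    3    0    0
   P1   0    0    3    2
   P2   0    0    0    3
   P3  -3    0    0    0
   P4   3   -3    0    0
   P5   0    0   -3    0
   P6   0    2    0   -3

Candidate y = [1, 0, 0, 1, 1, 0, 0]; check y·C column-wise:
  col α: 1·0 + 1·-3 + 1·3 = 0
  col β: 1·3 + 1·0 + 1·-3 + 0·2 = 0
  col γ: 1·0 + 0·3 + 1·0 + 1·0 + 0·-3 = 0
  col δ: 1·0 + 0·2 + 0·3 + 1·0 + 1·0 + 0·-3 = 0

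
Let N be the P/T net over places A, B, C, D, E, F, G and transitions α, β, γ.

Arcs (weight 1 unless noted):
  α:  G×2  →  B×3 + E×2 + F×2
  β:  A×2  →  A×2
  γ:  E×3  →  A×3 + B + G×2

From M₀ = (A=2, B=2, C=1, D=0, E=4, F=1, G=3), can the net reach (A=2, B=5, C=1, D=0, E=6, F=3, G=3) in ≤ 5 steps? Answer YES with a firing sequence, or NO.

NO — not reachable within 5 firings

depth 0: 1 marking
depth 1: 3 markings reached so far
depth 2: 4 markings reached so far
depth 3: 6 markings reached so far
depth 4: 7 markings reached so far
depth 5: 8 markings reached so far
target is not among the 8 markings reachable within 5 steps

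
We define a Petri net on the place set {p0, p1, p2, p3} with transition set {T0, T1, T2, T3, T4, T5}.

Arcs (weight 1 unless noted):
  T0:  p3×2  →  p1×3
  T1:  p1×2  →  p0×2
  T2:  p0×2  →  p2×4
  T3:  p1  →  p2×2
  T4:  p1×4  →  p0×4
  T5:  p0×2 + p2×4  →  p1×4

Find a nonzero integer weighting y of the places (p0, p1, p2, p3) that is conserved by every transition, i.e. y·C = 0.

Incidence matrix C (rows=places, cols=transitions):
       T0   T1   T2   T3   T4   T5
   p0   0    2   -2    0    4   -2
   p1   3   -2    0   -1   -4    4
   p2   0    0    4    2    0   -4
   p3  -2    0    0    0    0    0

Candidate y = [2, 2, 1, 3]; check y·C column-wise:
  col T0: 2·0 + 2·3 + 1·0 + 3·-2 = 0
  col T1: 2·2 + 2·-2 + 1·0 + 3·0 = 0
  col T2: 2·-2 + 2·0 + 1·4 + 3·0 = 0
  col T3: 2·0 + 2·-1 + 1·2 + 3·0 = 0
  col T4: 2·4 + 2·-4 + 1·0 + 3·0 = 0
  col T5: 2·-2 + 2·4 + 1·-4 + 3·0 = 0

y = (p0:2, p1:2, p2:1, p3:3)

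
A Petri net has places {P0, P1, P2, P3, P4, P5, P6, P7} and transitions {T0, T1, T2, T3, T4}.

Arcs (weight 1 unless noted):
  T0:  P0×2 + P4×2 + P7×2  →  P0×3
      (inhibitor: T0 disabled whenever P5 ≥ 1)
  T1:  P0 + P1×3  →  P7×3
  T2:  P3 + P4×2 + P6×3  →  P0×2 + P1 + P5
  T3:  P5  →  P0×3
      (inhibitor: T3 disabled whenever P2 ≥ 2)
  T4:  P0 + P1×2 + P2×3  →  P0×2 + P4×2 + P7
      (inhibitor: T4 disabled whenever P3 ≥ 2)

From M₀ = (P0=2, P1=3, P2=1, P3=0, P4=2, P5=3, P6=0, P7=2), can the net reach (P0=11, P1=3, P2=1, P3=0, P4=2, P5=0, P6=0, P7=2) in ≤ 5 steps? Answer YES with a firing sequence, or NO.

step 1: fire T3:  (P0=2, P1=3, P2=1, P3=0, P4=2, P5=3, P6=0, P7=2) → (P0=5, P1=3, P2=1, P3=0, P4=2, P5=2, P6=0, P7=2)
step 2: fire T3:  (P0=5, P1=3, P2=1, P3=0, P4=2, P5=2, P6=0, P7=2) → (P0=8, P1=3, P2=1, P3=0, P4=2, P5=1, P6=0, P7=2)
step 3: fire T3:  (P0=8, P1=3, P2=1, P3=0, P4=2, P5=1, P6=0, P7=2) → (P0=11, P1=3, P2=1, P3=0, P4=2, P5=0, P6=0, P7=2)

YES — reachable via ⟨T3, T3, T3⟩ (3 firings)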